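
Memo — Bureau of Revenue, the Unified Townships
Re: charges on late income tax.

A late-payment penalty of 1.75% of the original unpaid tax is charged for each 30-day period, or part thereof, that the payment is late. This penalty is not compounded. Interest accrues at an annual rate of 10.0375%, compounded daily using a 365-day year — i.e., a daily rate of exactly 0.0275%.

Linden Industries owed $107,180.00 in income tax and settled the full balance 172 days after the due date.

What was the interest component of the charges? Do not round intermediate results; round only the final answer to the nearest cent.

$5,190.69

Interest: $107,180.00 × ((1 + 0.000275)^172 − 1) = $107,180.00 × 0.04842968… = $5,190.6926…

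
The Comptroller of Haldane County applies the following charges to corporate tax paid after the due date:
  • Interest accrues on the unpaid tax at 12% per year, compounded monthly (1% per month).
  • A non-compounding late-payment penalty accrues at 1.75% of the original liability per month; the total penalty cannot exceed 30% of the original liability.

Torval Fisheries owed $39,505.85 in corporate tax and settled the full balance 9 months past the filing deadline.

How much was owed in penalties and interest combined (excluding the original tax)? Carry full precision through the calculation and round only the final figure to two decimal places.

$9,923.29

Penalty: 9 × 1.75% × $39,505.85 = $6,222.17… (below the 30% cap of $11,851.76…)
Interest: $39,505.85 × ((1 + 0.01)^9 − 1) = $39,505.85 × 0.0936853… = $3,701.1163…
Penalties + interest = $6,222.1714… + $3,701.1163… = $9,923.29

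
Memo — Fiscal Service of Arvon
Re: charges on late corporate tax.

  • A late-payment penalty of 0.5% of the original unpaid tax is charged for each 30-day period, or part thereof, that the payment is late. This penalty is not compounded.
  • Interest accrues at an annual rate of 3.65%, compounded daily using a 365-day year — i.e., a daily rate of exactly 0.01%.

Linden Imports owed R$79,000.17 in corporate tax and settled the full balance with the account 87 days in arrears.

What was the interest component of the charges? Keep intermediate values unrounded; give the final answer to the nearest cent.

Interest: R$79,000.17 × ((1 + 0.0001)^87 − 1) = R$79,000.17 × 0.00873752… = R$690.2653…

R$690.27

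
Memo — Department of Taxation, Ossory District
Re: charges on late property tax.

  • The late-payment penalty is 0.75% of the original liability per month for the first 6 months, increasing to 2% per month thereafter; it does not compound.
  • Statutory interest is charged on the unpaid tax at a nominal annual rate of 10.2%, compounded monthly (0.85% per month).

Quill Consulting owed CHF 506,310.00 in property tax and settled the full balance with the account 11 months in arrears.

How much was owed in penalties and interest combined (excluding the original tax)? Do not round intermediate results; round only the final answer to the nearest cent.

Penalty, months 1–6: 6 × 0.75% × CHF 506,310.00 = CHF 22,783.95
Penalty, months 7–11: 5 × 2% × CHF 506,310.00 = CHF 50,631.00
Interest: CHF 506,310.00 × ((1 + 0.0085)^11 − 1) = CHF 506,310.00 × 0.0975768… = CHF 49,404.1217…
Penalties + interest = CHF 73,414.9500 + CHF 49,404.1217… = CHF 122,819.07

CHF 122,819.07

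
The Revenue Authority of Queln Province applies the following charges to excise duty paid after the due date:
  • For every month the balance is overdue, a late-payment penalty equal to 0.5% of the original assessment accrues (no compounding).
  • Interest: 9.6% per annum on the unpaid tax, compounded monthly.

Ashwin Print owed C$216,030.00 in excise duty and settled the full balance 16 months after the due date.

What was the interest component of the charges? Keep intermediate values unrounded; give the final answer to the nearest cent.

C$29,374.53

Interest (9.6%/yr ÷ 12 = 0.8%/month): C$216,030.00 × ((1 + 0.008)^16 − 1) = C$29,374.5323…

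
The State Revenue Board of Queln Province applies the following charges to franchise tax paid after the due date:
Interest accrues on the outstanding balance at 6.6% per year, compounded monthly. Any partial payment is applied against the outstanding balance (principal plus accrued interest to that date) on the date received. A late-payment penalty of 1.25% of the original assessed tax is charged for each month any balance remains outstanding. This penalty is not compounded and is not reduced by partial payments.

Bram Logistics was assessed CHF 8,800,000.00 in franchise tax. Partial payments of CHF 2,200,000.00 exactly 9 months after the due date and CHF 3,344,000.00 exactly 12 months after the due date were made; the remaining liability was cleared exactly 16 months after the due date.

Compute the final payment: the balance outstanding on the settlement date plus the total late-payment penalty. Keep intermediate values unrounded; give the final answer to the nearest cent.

CHF 5,662,891.15

Monthly rate = 6.6% ÷ 12 = 0.55%
Balance at month 9: CHF 8,800,000.0000 × (1 + 0.0055)^9 = CHF 9,245,307.2046…
After CHF 2,200,000.00 payment: CHF 9,245,307.2046… − CHF 2,200,000.00 = CHF 7,045,307.2046…
Balance at month 12: CHF 7,045,307.2046… × (1 + 0.0055)^3 = CHF 7,162,195.3073…
After CHF 3,344,000.00 payment: CHF 7,162,195.3073… − CHF 3,344,000.00 = CHF 3,818,195.3073…
Balance at month 16: CHF 3,818,195.3073… × (1 + 0.0055)^4 = CHF 3,902,891.1510…
Penalty: 16 × 1.25% × CHF 8,800,000.00 = CHF 1,760,000.00
Final settlement = outstanding balance + penalty = CHF 3,902,891.1510… + CHF 1,760,000.00 = CHF 5,662,891.15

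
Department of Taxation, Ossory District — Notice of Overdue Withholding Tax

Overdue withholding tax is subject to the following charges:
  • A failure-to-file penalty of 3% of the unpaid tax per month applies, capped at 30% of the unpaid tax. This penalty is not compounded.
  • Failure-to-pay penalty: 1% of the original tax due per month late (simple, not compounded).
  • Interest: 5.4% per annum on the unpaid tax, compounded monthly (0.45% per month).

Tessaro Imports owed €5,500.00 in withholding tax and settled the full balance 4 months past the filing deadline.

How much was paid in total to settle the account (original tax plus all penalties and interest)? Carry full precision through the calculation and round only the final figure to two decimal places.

€6,479.67

Failure-to-file: 4 × 3% × €5,500.00 = €660.00 (under the 30% cap)
Failure-to-pay penalty = 1% × €5,500.00 × 4 mo = €220.00
Interest: €5,500.00 × ((1 + 0.0045)^4 − 1) = €5,500.00 × 0.0181219… = €99.6703…
Total = €5,500.00 + €880.0000 + €99.6703… = €6,479.67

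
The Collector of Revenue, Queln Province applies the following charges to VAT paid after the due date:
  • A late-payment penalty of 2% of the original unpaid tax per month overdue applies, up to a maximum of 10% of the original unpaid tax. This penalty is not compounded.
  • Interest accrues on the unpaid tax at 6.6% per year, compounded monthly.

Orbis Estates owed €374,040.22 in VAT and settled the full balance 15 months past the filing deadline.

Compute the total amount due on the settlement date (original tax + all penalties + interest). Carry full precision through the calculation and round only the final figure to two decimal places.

€443,519.39

Penalty (uncapped): 15 × 2% × €374,040.22 = €112,212.07…; cap = 10% × €374,040.22 = €37,404.02… → penalty = €37,404.02…
Interest (6.6%/yr ÷ 12 = 0.55%/month): €374,040.22 × ((1 + 0.0055)^15 − 1) = €32,075.1514…
Total = €374,040.22 + €37,404.0220 + €32,075.1514… = €443,519.39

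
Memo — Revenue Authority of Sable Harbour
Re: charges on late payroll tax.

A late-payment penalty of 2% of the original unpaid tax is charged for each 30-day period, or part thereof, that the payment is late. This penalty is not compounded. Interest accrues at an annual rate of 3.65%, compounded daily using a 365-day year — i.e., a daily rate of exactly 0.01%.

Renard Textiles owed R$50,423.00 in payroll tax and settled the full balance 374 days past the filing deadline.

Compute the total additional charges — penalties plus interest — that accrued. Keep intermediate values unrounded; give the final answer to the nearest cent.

Penalty periods: ⌈374/30⌉ = 13; penalty = 13 × 2% × R$50,423.00 = R$13,109.98
Interest: R$50,423.00 × ((1 + 0.0001)^374 − 1) = R$50,423.00 × 0.03810624… = R$1,921.4309…
Penalties + interest = R$13,109.9800 + R$1,921.4309… = R$15,031.41

R$15,031.41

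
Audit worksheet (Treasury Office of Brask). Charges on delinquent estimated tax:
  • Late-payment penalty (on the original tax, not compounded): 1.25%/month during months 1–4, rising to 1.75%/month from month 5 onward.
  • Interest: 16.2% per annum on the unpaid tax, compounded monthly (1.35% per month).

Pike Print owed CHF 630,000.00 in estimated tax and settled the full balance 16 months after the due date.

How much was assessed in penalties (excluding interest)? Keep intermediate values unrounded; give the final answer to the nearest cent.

CHF 163,800.00

Penalty, months 1–4: 4 × 1.25% × CHF 630,000.00 = CHF 31,500.00
Penalty, months 5–16: 12 × 1.75% × CHF 630,000.00 = CHF 132,300.00
Total penalty = CHF 31,500.00 + CHF 132,300.00 = CHF 163,800.00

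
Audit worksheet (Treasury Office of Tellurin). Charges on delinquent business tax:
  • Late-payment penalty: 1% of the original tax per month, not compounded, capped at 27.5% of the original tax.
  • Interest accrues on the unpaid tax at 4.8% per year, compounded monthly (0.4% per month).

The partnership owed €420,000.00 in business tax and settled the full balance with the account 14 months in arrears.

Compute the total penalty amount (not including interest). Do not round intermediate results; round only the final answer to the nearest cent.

€58,800.00

Penalty: 14 × 1% × €420,000.00 = €58,800.00 (below the 27.5% cap of €115,500.00)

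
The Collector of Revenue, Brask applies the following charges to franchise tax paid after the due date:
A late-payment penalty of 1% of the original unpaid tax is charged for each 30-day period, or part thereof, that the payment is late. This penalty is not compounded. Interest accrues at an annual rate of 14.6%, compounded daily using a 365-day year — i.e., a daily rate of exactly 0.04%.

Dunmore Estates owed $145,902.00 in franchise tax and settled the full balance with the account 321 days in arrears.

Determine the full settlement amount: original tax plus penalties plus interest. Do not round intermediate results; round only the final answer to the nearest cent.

$181,936.66

Penalty periods: ⌈321/30⌉ = 11; penalty = 11 × 1% × $145,902.00 = $16,049.22
Interest: $145,902.00 × ((1 + 0.0004)^321 − 1) = $145,902.00 × 0.13697852… = $19,985.4407…
Total = $145,902.00 + $16,049.2200 + $19,985.4407… = $181,936.66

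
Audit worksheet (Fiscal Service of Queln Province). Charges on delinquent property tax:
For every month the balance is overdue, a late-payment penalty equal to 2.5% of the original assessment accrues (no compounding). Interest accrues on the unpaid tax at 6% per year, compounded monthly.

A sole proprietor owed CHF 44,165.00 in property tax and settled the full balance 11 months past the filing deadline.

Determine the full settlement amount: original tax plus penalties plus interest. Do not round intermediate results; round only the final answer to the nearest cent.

CHF 58,801.10

Late-payment penalty: 11 × 2.5% × CHF 44,165.00 = CHF 12,145.38…
Interest (6%/yr ÷ 12 = 0.5%/month): CHF 44,165.00 × ((1 + 0.005)^11 − 1) = CHF 2,490.7220…
Total = CHF 44,165.00 + CHF 12,145.3750 + CHF 2,490.7220… = CHF 58,801.10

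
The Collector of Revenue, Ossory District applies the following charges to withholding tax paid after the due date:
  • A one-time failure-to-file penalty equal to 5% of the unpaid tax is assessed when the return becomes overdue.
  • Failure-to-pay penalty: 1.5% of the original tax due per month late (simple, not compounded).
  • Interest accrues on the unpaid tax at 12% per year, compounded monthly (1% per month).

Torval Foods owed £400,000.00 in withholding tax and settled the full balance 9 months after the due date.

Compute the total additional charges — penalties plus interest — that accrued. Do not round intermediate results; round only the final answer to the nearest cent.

Failure-to-file penalty: 5% × £400,000.00 = £20,000.00
Failure-to-pay penalty: 9 × 1.5% × £400,000.00 = £54,000.00
Interest: £400,000.00 × ((1 + 0.01)^9 − 1) = £400,000.00 × 0.0936853… = £37,474.1091…
Penalties + interest = £74,000.0000 + £37,474.1091… = £111,474.11

£111,474.11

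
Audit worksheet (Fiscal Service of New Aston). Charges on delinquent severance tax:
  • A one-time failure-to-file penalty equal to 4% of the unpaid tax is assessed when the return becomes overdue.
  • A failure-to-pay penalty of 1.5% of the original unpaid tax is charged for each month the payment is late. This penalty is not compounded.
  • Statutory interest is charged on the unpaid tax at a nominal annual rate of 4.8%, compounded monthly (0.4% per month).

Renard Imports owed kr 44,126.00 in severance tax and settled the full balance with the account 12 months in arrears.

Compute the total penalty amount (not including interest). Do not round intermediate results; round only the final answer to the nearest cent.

kr 9,707.72

Failure-to-file penalty: 4% × kr 44,126.00 = kr 1,765.04
Failure-to-pay penalty = 1.5% × kr 44,126.00 × 12 mo = kr 7,942.68
Total penalty = kr 1,765.04 + kr 7,942.68 = kr 9,707.72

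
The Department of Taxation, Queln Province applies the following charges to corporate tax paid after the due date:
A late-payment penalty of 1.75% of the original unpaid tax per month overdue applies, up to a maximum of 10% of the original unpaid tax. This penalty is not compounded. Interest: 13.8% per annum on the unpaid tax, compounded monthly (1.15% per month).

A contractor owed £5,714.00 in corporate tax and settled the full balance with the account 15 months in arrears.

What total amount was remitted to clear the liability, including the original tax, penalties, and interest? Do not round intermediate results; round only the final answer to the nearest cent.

Penalty (uncapped): 15 × 1.75% × £5,714.00 = £1,499.93…; cap = 10% × £5,714.00 = £571.40 → penalty = £571.40
Interest: £5,714.00 × ((1 + 0.0115)^15 − 1) = £5,714.00 × 0.1871027… = £1,069.1050…
Total = £5,714.00 + £571.4000 + £1,069.1050… = £7,354.51

£7,354.51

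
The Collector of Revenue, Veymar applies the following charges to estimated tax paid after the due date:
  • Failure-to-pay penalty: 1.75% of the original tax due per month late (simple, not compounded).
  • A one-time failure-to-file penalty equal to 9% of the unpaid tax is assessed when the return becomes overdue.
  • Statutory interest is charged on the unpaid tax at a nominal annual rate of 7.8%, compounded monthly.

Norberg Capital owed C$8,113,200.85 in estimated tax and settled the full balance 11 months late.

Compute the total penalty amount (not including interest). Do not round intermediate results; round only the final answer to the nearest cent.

C$2,291,979.24

Failure-to-file penalty: 9% × C$8,113,200.85 = C$730,188.08…
Failure-to-pay penalty = 1.75% × C$8,113,200.85 × 11 mo = C$1,561,791.16…
Total penalty = C$730,188.08… + C$1,561,791.16… = C$2,291,979.24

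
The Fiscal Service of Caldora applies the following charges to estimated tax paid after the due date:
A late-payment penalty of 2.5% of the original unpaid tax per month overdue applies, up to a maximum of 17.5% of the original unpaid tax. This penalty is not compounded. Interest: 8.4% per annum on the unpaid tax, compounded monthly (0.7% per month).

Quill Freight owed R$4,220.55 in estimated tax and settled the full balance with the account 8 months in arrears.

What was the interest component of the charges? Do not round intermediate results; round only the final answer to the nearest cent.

Interest: R$4,220.55 × ((1 + 0.007)^8 − 1) = R$4,220.55 × 0.0573914… = R$242.2232…

R$242.22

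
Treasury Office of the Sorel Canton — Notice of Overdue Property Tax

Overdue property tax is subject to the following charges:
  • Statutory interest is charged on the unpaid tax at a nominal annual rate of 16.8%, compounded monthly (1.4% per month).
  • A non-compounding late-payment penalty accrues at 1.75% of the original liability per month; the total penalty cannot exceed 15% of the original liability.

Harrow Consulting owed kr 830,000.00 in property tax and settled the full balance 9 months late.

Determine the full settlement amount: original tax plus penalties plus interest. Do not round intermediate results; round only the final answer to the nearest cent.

Penalty (uncapped): 9 × 1.75% × kr 830,000.00 = kr 130,725.00; cap = 15% × kr 830,000.00 = kr 124,500.00 → penalty = kr 124,500.00
Interest: kr 830,000.00 × ((1 + 0.014)^9 − 1) = kr 830,000.00 × 0.1332914… = kr 110,631.8660…
Total = kr 830,000.00 + kr 124,500.0000 + kr 110,631.8660… = kr 1,065,131.87

kr 1,065,131.87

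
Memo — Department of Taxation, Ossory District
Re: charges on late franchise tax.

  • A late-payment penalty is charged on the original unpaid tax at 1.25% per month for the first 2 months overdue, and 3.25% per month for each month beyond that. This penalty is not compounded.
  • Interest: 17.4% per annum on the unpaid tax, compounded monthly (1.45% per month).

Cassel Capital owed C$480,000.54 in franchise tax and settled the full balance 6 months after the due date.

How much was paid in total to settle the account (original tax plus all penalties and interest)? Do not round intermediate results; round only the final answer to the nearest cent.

C$597,704.06

Penalty, months 1–2: 2 × 1.25% × C$480,000.54 = C$12,000.01…
Penalty, months 3–6: 4 × 3.25% × C$480,000.54 = C$62,400.07…
Interest: C$480,000.54 × ((1 + 0.0145)^6 − 1) = C$480,000.54 × 0.0902154… = C$43,303.4356…
Total = C$480,000.54 + C$74,400.0837 + C$43,303.4356… = C$597,704.06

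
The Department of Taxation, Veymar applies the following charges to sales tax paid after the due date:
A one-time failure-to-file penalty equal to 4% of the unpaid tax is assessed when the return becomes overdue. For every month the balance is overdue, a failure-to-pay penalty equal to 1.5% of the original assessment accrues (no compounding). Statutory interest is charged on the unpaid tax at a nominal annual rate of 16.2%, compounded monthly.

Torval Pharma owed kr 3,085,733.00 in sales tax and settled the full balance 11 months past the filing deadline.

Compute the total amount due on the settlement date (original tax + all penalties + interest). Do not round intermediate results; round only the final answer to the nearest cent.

Failure-to-file penalty: 4% × kr 3,085,733.00 = kr 123,429.32
Failure-to-pay penalty: 11 × 1.5% × kr 3,085,733.00 = kr 509,145.95…
Interest (16.2%/yr ÷ 12 = 1.35%/month): kr 3,085,733.00 × ((1 + 0.0135)^11 − 1) = kr 490,449.1272…
Total = kr 3,085,733.00 + kr 632,575.2650 + kr 490,449.1272… = kr 4,208,757.39

kr 4,208,757.39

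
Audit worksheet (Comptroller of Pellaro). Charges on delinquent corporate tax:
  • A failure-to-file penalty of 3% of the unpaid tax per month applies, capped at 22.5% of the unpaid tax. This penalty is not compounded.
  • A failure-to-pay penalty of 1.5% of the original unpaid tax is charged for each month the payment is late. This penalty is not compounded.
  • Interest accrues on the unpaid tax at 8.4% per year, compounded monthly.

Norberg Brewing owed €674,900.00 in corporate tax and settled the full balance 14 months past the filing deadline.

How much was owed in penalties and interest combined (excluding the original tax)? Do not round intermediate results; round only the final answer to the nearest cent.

Failure-to-file: 14 × 3% × €674,900.00 = €283,458.00, capped at 22.5% × €674,900.00 = €151,852.50
Failure-to-pay penalty: 14 × 1.5% × €674,900.00 = €141,729.00
Interest (8.4%/yr ÷ 12 = 0.7%/month): €674,900.00 × ((1 + 0.007)^14 − 1) = €69,235.4867…
Penalties + interest = €293,581.5000 + €69,235.4867… = €362,816.99

€362,816.99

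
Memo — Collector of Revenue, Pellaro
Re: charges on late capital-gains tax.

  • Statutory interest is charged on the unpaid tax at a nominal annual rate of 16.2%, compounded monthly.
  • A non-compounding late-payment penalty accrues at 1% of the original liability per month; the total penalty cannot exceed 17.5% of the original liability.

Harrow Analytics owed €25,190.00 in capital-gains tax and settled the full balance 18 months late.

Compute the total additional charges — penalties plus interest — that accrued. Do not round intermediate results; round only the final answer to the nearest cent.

€11,285.06

Penalty (uncapped): 18 × 1% × €25,190.00 = €4,534.20; cap = 17.5% × €25,190.00 = €4,408.25 → penalty = €4,408.25
Interest (16.2%/yr ÷ 12 = 1.35%/month): €25,190.00 × ((1 + 0.0135)^18 − 1) = €6,876.8073…
Penalties + interest = €4,408.2500 + €6,876.8073… = €11,285.06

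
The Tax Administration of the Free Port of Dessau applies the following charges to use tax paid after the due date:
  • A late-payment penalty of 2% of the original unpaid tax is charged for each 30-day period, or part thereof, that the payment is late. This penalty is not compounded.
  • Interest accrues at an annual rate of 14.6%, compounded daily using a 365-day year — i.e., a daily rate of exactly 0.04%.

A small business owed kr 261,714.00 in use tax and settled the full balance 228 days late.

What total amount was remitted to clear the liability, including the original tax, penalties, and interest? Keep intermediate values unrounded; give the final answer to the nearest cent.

Penalty periods: ⌈228/30⌉ = 8; penalty = 8 × 2% × kr 261,714.00 = kr 41,874.24
Interest: kr 261,714.00 × ((1 + 0.0004)^228 − 1) = kr 261,714.00 × 0.09546810… = kr 24,985.3396…
Total = kr 261,714.00 + kr 41,874.2400 + kr 24,985.3396… = kr 328,573.58

kr 328,573.58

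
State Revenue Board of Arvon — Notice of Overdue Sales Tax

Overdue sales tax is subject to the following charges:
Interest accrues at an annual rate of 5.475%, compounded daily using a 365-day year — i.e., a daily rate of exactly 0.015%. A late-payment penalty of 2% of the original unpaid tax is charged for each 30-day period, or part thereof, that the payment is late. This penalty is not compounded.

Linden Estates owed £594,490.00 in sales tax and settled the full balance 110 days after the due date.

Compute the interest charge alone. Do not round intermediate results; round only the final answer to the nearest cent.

£9,889.71

Interest: £594,490.00 × ((1 + 0.00015)^110 − 1) = £594,490.00 × 0.01663562… = £9,889.7090…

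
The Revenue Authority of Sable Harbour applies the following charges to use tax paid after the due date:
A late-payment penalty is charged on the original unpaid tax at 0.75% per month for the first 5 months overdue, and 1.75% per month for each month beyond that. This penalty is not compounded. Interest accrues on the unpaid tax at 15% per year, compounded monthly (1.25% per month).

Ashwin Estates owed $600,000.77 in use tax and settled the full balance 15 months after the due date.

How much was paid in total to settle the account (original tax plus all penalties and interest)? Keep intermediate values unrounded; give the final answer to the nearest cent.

Penalty, months 1–5: 5 × 0.75% × $600,000.77 = $22,500.03…
Penalty, months 6–15: 10 × 1.75% × $600,000.77 = $105,000.13…
Interest: $600,000.77 × ((1 + 0.0125)^15 − 1) = $600,000.77 × 0.2048292… = $122,897.6675…
Total = $600,000.77 + $127,500.1636… + $122,897.6675… = $850,398.60

$850,398.60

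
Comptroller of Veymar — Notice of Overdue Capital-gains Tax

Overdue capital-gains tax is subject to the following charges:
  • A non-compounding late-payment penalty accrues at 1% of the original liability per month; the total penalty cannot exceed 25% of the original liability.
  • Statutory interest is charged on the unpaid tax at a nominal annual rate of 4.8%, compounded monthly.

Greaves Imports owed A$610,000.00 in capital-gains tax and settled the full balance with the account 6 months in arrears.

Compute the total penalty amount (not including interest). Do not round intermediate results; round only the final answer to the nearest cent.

Penalty: 6 × 1% × A$610,000.00 = A$36,600.00 (below the 25% cap of A$152,500.00)

A$36,600.00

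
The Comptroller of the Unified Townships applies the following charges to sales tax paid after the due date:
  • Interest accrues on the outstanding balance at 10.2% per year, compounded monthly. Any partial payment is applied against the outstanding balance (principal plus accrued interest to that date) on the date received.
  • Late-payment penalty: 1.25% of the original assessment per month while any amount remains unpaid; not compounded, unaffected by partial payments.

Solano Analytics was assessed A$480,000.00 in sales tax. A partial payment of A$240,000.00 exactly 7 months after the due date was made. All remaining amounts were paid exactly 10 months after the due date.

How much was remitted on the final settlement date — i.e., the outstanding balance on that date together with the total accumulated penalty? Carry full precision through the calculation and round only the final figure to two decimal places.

Monthly rate = 10.2% ÷ 12 = 0.85%
Balance at month 7: A$480,000.0000 × (1 + 0.0085)^7 = A$509,298.6854…
After A$240,000.00 payment: A$509,298.6854… − A$240,000.00 = A$269,298.6854…
Balance at month 10: A$269,298.6854… × (1 + 0.0085)^3 = A$276,224.3378…
Penalty: 10 × 1.25% × A$480,000.00 = A$60,000.00
Final settlement = outstanding balance + penalty = A$276,224.3378… + A$60,000.00 = A$336,224.34

A$336,224.34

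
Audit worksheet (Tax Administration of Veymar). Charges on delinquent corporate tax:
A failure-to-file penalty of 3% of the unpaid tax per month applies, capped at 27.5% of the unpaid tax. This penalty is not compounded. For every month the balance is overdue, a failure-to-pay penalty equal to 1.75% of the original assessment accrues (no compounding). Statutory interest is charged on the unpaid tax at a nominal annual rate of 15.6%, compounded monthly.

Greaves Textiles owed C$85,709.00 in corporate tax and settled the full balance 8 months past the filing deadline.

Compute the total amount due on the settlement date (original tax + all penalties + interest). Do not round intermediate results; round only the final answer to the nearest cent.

C$127,608.45

Failure-to-file: 8 × 3% × C$85,709.00 = C$20,570.16 (under the 27.5% cap)
Failure-to-pay penalty: 8 × 1.75% × C$85,709.00 = C$11,999.26
Interest (15.6%/yr ÷ 12 = 1.3%/month): C$85,709.00 × ((1 + 0.013)^8 − 1) = C$9,330.0291…
Total = C$85,709.00 + C$32,569.4200 + C$9,330.0291… = C$127,608.45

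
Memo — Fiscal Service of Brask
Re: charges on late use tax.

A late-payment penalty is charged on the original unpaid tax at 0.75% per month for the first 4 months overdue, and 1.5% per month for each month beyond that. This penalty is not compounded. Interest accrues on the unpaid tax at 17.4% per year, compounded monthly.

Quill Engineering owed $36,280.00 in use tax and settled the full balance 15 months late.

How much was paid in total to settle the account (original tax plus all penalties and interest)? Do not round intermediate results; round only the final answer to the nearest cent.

$52,099.01

Penalty, months 1–4: 4 × 0.75% × $36,280.00 = $1,088.40
Penalty, months 5–15: 11 × 1.5% × $36,280.00 = $5,986.20
Interest (17.4%/yr ÷ 12 = 1.45%/month): $36,280.00 × ((1 + 0.0145)^15 − 1) = $8,744.4119…
Total = $36,280.00 + $7,074.6000 + $8,744.4119… = $52,099.01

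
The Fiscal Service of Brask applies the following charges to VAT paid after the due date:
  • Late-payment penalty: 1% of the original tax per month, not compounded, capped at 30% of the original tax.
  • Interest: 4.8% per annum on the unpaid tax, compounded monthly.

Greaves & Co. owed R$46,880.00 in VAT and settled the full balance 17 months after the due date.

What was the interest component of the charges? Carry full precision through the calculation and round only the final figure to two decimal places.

R$3,291.92

Interest (4.8%/yr ÷ 12 = 0.4%/month): R$46,880.00 × ((1 + 0.004)^17 − 1) = R$3,291.9200…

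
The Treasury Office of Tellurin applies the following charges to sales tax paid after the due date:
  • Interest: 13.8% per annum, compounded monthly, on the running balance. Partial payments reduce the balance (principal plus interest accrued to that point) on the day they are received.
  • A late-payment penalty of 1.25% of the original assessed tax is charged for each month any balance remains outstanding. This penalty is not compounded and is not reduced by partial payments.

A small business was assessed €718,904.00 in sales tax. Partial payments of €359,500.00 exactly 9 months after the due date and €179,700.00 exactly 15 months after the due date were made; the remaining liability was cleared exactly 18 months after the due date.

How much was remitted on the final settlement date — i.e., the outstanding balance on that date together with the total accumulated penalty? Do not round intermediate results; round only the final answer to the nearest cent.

€460,511.16

Monthly rate = 13.8% ÷ 12 = 1.15%
Balance at month 9: €718,904.0000 × (1 + 0.0115)^9 = €796,826.7111…
After €359,500.00 payment: €796,826.7111… − €359,500.00 = €437,326.7111…
Balance at month 15: €437,326.7111… × (1 + 0.0115)^6 = €468,383.2187…
After €179,700.00 payment: €468,383.2187… − €179,700.00 = €288,683.2187…
Balance at month 18: €288,683.2187… × (1 + 0.0115)^3 = €298,757.7638…
Penalty: 18 × 1.25% × €718,904.00 = €161,753.40
Final settlement = outstanding balance + penalty = €298,757.7638… + €161,753.40 = €460,511.16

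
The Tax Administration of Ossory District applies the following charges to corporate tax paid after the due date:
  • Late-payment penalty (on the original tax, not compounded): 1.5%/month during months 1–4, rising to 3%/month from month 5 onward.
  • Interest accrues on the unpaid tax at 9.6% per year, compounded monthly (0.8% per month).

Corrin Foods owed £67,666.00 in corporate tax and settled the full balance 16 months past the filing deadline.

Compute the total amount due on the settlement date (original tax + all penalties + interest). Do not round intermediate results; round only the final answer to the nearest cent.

£105,286.56

Penalty, months 1–4: 4 × 1.5% × £67,666.00 = £4,059.96
Penalty, months 5–16: 12 × 3% × £67,666.00 = £24,359.76
Interest: £67,666.00 × ((1 + 0.008)^16 − 1) = £67,666.00 × 0.1359743… = £9,200.8383…
Total = £67,666.00 + £28,419.7200 + £9,200.8383… = £105,286.56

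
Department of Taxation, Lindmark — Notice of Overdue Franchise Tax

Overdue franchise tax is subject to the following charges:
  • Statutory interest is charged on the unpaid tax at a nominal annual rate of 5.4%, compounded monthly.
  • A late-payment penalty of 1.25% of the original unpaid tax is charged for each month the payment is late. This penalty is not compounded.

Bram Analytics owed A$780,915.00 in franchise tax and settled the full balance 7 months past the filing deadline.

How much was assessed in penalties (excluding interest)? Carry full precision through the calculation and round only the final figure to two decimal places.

A$68,330.06

Late-payment penalty = 1.25% × A$780,915.00 × 7 mo = A$68,330.06…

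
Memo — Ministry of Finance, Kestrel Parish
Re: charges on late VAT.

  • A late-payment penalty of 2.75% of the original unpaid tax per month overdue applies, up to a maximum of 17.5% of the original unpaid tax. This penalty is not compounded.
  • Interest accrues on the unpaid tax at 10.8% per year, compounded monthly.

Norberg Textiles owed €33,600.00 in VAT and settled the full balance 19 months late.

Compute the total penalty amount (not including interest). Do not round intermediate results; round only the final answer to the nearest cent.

€5,880.00

Penalty (uncapped): 19 × 2.75% × €33,600.00 = €17,556.00; cap = 17.5% × €33,600.00 = €5,880.00 → penalty = €5,880.00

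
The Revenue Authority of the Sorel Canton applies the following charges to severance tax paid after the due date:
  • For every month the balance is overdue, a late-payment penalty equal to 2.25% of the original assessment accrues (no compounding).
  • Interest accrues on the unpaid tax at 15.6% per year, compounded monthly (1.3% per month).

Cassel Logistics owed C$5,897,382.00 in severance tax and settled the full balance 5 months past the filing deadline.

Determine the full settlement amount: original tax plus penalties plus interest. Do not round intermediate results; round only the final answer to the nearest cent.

Late-payment penalty: 5 × 2.25% × C$5,897,382.00 = C$663,455.48…
Interest: C$5,897,382.00 × ((1 + 0.013)^5 − 1) = C$5,897,382.00 × 0.0667121… = C$393,426.8154…
Total = C$5,897,382.00 + C$663,455.4750 + C$393,426.8154… = C$6,954,264.29

C$6,954,264.29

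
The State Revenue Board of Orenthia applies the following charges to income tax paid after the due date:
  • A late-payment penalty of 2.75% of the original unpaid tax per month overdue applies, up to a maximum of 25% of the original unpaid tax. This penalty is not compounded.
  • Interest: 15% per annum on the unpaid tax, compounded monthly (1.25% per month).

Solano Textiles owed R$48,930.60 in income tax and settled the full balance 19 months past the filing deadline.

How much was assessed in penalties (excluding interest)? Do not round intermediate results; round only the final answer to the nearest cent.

Penalty (uncapped): 19 × 2.75% × R$48,930.60 = R$25,566.24…; cap = 25% × R$48,930.60 = R$12,232.65 → penalty = R$12,232.65

R$12,232.65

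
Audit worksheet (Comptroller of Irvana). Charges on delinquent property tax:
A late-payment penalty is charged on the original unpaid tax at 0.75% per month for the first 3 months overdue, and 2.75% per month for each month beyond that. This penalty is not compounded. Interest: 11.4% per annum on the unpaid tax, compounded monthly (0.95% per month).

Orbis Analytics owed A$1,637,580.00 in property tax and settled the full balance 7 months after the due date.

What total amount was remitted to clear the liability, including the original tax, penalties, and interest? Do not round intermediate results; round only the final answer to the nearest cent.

Penalty, months 1–3: 3 × 0.75% × A$1,637,580.00 = A$36,845.55
Penalty, months 4–7: 4 × 2.75% × A$1,637,580.00 = A$180,133.80
Interest: A$1,637,580.00 × ((1 + 0.0095)^7 − 1) = A$1,637,580.00 × 0.0684255… = A$112,052.3037…
Total = A$1,637,580.00 + A$216,979.3500 + A$112,052.3037… = A$1,966,611.65

A$1,966,611.65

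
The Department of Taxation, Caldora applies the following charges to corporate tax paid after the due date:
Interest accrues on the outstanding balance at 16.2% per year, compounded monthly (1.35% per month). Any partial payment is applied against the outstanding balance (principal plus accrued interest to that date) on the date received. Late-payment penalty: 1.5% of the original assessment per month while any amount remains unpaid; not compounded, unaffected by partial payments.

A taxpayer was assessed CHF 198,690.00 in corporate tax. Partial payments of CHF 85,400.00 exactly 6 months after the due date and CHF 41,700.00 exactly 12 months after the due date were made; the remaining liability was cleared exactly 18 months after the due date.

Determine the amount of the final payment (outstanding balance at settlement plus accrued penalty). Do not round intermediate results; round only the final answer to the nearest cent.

Balance at month 6: CHF 198,690.0000 × (1 + 0.0135)^6 = CHF 215,336.9354…
After CHF 85,400.00 payment: CHF 215,336.9354… − CHF 85,400.00 = CHF 129,936.9354…
Balance at month 12: CHF 129,936.9354… × (1 + 0.0135)^6 = CHF 140,823.5012…
After CHF 41,700.00 payment: CHF 140,823.5012… − CHF 41,700.00 = CHF 99,123.5012…
Balance at month 18: CHF 99,123.5012… × (1 + 0.0135)^6 = CHF 107,428.4109…
Penalty: 18 × 1.5% × CHF 198,690.00 = CHF 53,646.30
Final settlement = outstanding balance + penalty = CHF 107,428.4109… + CHF 53,646.30 = CHF 161,074.71

CHF 161,074.71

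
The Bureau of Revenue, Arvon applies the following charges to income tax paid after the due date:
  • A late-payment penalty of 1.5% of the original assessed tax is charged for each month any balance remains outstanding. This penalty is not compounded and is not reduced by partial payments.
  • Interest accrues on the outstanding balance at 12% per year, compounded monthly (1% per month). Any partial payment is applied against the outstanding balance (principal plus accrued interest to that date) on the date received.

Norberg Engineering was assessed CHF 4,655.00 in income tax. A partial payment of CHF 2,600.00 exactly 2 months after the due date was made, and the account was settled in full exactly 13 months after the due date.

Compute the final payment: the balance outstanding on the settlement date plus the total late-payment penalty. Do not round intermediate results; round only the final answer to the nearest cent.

CHF 3,304.81

Balance at month 2: CHF 4,655.0000 × (1 + 0.01)^2 = CHF 4,748.5655
After CHF 2,600.00 payment: CHF 4,748.5655 − CHF 2,600.00 = CHF 2,148.5655
Balance at month 13: CHF 2,148.5655 × (1 + 0.01)^11 = CHF 2,397.0865…
Penalty: 13 × 1.5% × CHF 4,655.00 = CHF 907.73…
Final settlement = outstanding balance + penalty = CHF 2,397.0865… + CHF 907.73… = CHF 3,304.81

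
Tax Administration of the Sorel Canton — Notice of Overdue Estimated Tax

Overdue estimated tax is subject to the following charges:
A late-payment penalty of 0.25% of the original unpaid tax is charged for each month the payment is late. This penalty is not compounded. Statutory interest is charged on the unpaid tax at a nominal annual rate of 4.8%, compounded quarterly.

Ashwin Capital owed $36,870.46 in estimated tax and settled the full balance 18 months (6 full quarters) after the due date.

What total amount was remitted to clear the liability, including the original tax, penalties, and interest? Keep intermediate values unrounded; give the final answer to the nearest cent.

Late-payment penalty = 0.25% × $36,870.46 × 18 mo = $1,659.17…
Interest (4.8%/yr ÷ 4 = 1.2%/quarter): $36,870.46 × ((1 + 0.012)^6 − 1) = $2,735.5991…
Total = $36,870.46 + $1,659.1707 + $2,735.5991… = $41,265.23

$41,265.23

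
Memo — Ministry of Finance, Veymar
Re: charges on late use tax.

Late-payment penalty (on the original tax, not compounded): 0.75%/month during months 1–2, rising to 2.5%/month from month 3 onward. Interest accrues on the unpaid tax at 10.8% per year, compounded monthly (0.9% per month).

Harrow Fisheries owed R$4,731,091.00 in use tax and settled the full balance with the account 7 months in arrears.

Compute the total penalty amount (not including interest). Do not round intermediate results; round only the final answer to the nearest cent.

R$662,352.74

Penalty, months 1–2: 2 × 0.75% × R$4,731,091.00 = R$70,966.37…
Penalty, months 3–7: 5 × 2.5% × R$4,731,091.00 = R$591,386.38…
Total penalty = R$70,966.37… + R$591,386.38… = R$662,352.74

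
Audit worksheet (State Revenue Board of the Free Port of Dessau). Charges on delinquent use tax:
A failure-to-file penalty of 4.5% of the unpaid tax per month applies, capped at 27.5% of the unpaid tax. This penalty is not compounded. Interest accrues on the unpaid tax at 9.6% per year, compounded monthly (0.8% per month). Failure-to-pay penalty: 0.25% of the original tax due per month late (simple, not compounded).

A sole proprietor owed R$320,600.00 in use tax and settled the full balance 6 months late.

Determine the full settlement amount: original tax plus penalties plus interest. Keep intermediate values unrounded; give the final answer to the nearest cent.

Failure-to-file: 6 × 4.5% × R$320,600.00 = R$86,562.00 (under the 27.5% cap)
Failure-to-pay penalty = 0.25% × R$320,600.00 × 6 mo = R$4,809.00
Interest: R$320,600.00 × ((1 + 0.008)^6 − 1) = R$320,600.00 × 0.0489703… = R$15,699.8787…
Total = R$320,600.00 + R$91,371.0000 + R$15,699.8787… = R$427,670.88

R$427,670.88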